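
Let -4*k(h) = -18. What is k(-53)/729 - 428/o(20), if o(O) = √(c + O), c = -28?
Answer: 1/162 + 107*I*√2 ≈ 0.0061728 + 151.32*I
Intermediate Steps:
o(O) = √(-28 + O)
k(h) = 9/2 (k(h) = -¼*(-18) = 9/2)
k(-53)/729 - 428/o(20) = (9/2)/729 - 428/√(-28 + 20) = (9/2)*(1/729) - 428*(-I*√2/4) = 1/162 - 428*(-I*√2/4) = 1/162 - (-107)*I*√2 = 1/162 + 107*I*√2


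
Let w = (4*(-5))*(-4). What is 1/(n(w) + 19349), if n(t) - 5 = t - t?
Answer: 1/19354 ≈ 5.1669e-5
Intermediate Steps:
w = 80 (w = -20*(-4) = 80)
n(t) = 5 (n(t) = 5 + (t - t) = 5 + 0 = 5)
1/(n(w) + 19349) = 1/(5 + 19349) = 1/19354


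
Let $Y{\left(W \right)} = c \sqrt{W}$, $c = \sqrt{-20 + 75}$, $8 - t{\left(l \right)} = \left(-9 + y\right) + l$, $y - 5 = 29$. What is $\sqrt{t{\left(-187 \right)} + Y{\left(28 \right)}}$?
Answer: $\sqrt{170 + 2 \sqrt{385}} \approx 14.465$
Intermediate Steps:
$y = 34$ ($y = 5 + 29 = 34$)
$t{\left(l \right)} = -17 - l$ ($t{\left(l \right)} = 8 - \left(\left(-9 + 34\right) + l\right) = 8 - \left(25 + l\right) = -17 - l$)
$c = \sqrt{55} \approx 7.4162$
$Y{\left(W \right)} = \sqrt{55} \sqrt{W}$
$\sqrt{t{\left(-187 \right)} + Y{\left(28 \right)}} = \sqrt{\left(-17 - -187\right) + \sqrt{55} \sqrt{28}} = \sqrt{\left(-17 + 187\right) + \sqrt{55} \cdot 2 \sqrt{7}} = \sqrt{170 + 2 \sqrt{385}}$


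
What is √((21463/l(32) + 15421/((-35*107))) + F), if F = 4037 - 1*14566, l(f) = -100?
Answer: I*√12305096407/1070 ≈ 103.67*I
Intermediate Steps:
F = -10529 (F = 4037 - 14566 = -10529)
√((21463/l(32) + 15421/((-35*107))) + F) = √((21463/(-100) + 15421/((-35*107))) - 10529) = √((21463*(-1/100) + 15421/(-3745)) - 10529) = √((-21463/100 + 15421*(-1/3745)) - 10529) = √((-21463/100 - 2203/535) - 10529) = √(-2340601/10700 - 10529) = √(-115000901/10700) = I*√12305096407/1070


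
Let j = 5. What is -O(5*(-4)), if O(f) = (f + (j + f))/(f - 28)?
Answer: -35/48 ≈ -0.72917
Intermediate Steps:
O(f) = (5 + 2*f)/(-28 + f) (O(f) = (f + (5 + f))/(f - 28) = (5 + 2*f)/(-28 + f))
-O(5*(-4)) = -(5 + 2*(5*(-4)))/(-28 + 5*(-4)) = -(5 + 2*(-20))/(-28 - 20) = -(5 - 40)/(-48) = -(-1)*(-35)/48 = -1*35/48 = -35/48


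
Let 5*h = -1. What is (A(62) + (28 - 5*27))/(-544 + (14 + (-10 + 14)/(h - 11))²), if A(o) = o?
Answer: 2940/23381 ≈ 0.12574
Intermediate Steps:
h = -⅕ (h = (⅕)*(-1) = -⅕ ≈ -0.20000)
(A(62) + (28 - 5*27))/(-544 + (14 + (-10 + 14)/(h - 11))²) = (62 + (28 - 5*27))/(-544 + (14 + (-10 + 14)/(-⅕ - 11))²) = (62 + (28 - 135))/(-544 + (14 + 4/(-56/5))²) = (62 - 107)/(-544 + (14 + 4*(-5/56))²) = -45/(-544 + (14 - 5/14)²) = -45/(-544 + (191/14)²) = -45/(-544 + 36481/196) = -45/(-70143/196) = -45*(-196/70143) = 2940/23381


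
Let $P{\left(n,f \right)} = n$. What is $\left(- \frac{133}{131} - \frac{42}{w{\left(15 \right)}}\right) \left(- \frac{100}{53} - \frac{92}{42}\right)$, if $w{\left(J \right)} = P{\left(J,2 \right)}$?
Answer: $\frac{540022}{34715} \approx 15.556$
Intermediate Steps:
$w{\left(J \right)} = J$
$\left(- \frac{133}{131} - \frac{42}{w{\left(15 \right)}}\right) \left(- \frac{100}{53} - \frac{92}{42}\right) = \left(- \frac{133}{131} - \frac{42}{15}\right) \left(- \frac{100}{53} - \frac{92}{42}\right) = \left(\left(-133\right) \frac{1}{131} - \frac{14}{5}\right) \left(\left(-100\right) \frac{1}{53} - \frac{46}{21}\right) = \left(- \frac{133}{131} - \frac{14}{5}\right) \left(- \frac{100}{53} - \frac{46}{21}\right) = \left(- \frac{2499}{655}\right) \left(- \frac{4538}{1113}\right) = \frac{540022}{34715}$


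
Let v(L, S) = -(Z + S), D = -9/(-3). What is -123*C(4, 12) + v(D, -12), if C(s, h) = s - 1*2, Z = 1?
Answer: -235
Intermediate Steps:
D = 3 (D = -9*(-⅓) = 3)
v(L, S) = -1 - S (v(L, S) = -(1 + S) = -1 - S)
C(s, h) = -2 + s (C(s, h) = s - 2 = -2 + s)
-123*C(4, 12) + v(D, -12) = -123*(-2 + 4) + (-1 - 1*(-12)) = -123*2 + (-1 + 12) = -246 + 11 = -235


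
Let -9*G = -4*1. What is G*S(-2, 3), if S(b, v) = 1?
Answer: 4/9 ≈ 0.44444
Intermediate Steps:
G = 4/9 (G = -(-4)/9 = -1/9*(-4) = 4/9 ≈ 0.44444)
G*S(-2, 3) = (4/9)*1 = 4/9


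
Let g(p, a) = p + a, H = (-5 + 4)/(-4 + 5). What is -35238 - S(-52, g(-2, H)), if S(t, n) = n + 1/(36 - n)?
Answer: -1374166/39 ≈ -35235.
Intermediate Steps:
H = -1 (H = -1/1 = -1*1 = -1)
g(p, a) = a + p
-35238 - S(-52, g(-2, H)) = -35238 - (-1 + (-1 - 2)² - 36*(-1 - 2))/(-36 + (-1 - 2)) = -35238 - (-1 + (-3)² - 36*(-3))/(-36 - 3) = -35238 - (-1 + 9 + 108)/(-39) = -35238 - (-1)*116/39 = -35238 - 1*(-116/39) = -35238 + 116/39 = -1374166/39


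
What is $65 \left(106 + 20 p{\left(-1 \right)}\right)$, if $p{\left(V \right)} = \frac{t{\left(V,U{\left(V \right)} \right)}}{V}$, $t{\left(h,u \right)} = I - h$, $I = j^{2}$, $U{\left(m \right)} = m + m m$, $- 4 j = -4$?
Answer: $4290$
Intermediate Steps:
$j = 1$ ($j = \left(- \frac{1}{4}\right) \left(-4\right) = 1$)
$U{\left(m \right)} = m + m^{2}$
$I = 1$ ($I = 1^{2} = 1$)
$t{\left(h,u \right)} = 1 - h$
$p{\left(V \right)} = \frac{1 - V}{V}$
$65 \left(106 + 20 p{\left(-1 \right)}\right) = 65 \left(106 + 20 \frac{1 - -1}{-1}\right) = 65 \left(106 + 20 \left(- (1 + 1)\right)\right) = 65 \left(106 + 20 \left(\left(-1\right) 2\right)\right) = 65 \left(106 + 20 \left(-2\right)\right) = 65 \left(106 - 40\right) = 65 \cdot 66 = 4290$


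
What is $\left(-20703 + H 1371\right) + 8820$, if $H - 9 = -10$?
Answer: $-13254$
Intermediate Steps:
$H = -1$ ($H = 9 - 10 = -1$)
$\left(-20703 + H 1371\right) + 8820 = \left(-20703 - 1371\right) + 8820 = -22074 + 8820 = -13254$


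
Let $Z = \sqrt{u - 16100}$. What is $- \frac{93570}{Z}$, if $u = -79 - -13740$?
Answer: $\frac{31190 i \sqrt{271}}{271} \approx 1894.7 i$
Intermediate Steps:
$u = 13661$ ($u = -79 + 13740 = 13661$)
$Z = 3 i \sqrt{271}$ ($Z = \sqrt{13661 - 16100} = \sqrt{-2439} = 3 i \sqrt{271} \approx 49.386 i$)
$- \frac{93570}{Z} = - \frac{93570}{3 i \sqrt{271}} = - 93570 \left(- \frac{i \sqrt{271}}{813}\right) = \frac{31190 i \sqrt{271}}{271}$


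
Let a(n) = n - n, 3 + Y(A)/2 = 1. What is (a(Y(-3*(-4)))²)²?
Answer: 0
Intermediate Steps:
Y(A) = -4 (Y(A) = -6 + 2*1 = -6 + 2 = -4)
a(n) = 0
(a(Y(-3*(-4)))²)² = (0²)² = 0² = 0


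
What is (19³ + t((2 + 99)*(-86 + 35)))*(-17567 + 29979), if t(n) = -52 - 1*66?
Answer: 83669292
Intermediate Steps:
t(n) = -118 (t(n) = -52 - 66 = -118)
(19³ + t((2 + 99)*(-86 + 35)))*(-17567 + 29979) = (19³ - 118)*(-17567 + 29979) = (6859 - 118)*12412 = 6741*12412 = 83669292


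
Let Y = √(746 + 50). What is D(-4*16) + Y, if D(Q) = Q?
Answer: -64 + 2*√199 ≈ -35.786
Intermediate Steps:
Y = 2*√199 (Y = √796 = 2*√199 ≈ 28.213)
D(-4*16) + Y = -4*16 + 2*√199 = -64 + 2*√199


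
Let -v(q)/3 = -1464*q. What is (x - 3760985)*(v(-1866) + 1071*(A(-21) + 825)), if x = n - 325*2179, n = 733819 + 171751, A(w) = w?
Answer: 26136751732920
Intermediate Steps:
n = 905570
x = 197395 (x = 905570 - 325*2179 = 905570 - 708175 = 197395)
v(q) = 4392*q (v(q) = -(-4392)*q = 4392*q)
(x - 3760985)*(v(-1866) + 1071*(A(-21) + 825)) = (197395 - 3760985)*(4392*(-1866) + 1071*(-21 + 825)) = -3563590*(-8195472 + 1071*804) = -3563590*(-8195472 + 861084) = -3563590*(-7334388) = 26136751732920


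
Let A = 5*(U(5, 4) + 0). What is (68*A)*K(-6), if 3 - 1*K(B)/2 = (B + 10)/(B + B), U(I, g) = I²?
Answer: 170000/3 ≈ 56667.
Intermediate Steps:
K(B) = 6 - (10 + B)/B (K(B) = 6 - 2*(B + 10)/(B + B) = 6 - 2*(10 + B)/(2*B) = 6 - 2*(10 + B)*1/(2*B) = 6 - (10 + B)/B)
A = 125 (A = 5*(5² + 0) = 5*(25 + 0) = 5*25 = 125)
(68*A)*K(-6) = (68*125)*(5 - 10/(-6)) = 8500*(5 - 10*(-⅙)) = 8500*(5 + 5/3) = 8500*(20/3) = 170000/3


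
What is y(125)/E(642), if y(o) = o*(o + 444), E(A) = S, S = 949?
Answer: 71125/949 ≈ 74.947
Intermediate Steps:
E(A) = 949
y(o) = o*(444 + o)
y(125)/E(642) = (125*(444 + 125))/949 = (125*569)*(1/949) = 71125*(1/949) = 71125/949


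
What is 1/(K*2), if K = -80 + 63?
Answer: -1/34 ≈ -0.029412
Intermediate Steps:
K = -17
1/(K*2) = 1/(-17*2) = 1/(-34) = -1/34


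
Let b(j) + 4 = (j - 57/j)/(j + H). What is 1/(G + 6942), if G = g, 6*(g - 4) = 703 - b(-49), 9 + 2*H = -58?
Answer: 48510/342661867 ≈ 0.00014157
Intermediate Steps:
H = -67/2 (H = -9/2 + (½)*(-58) = -9/2 - 29 = -67/2 ≈ -33.500)
b(j) = -4 + (j - 57/j)/(-67/2 + j) (b(j) = -4 + (j - 57/j)/(j - 67/2) = -4 + (j - 57/j)/(-67/2 + j))
g = 5905447/48510 (g = 4 + (703 - 2*(-57 - 3*(-49)² + 134*(-49))/((-49)*(-67 + 2*(-49))))/6 = 4 + (703 - 2*(-1)*(-57 - 3*2401 - 6566)/(49*(-67 - 98)))/6 = 4 + (703 - 2*(-1)*(-57 - 7203 - 6566)/(49*(-165)))/6 = 4 + (703 - 2*(-1)*(-1)*(-13826)/(49*165))/6 = 4 + (703 - 1*(-27652/8085))/6 = 4 + (703 + 27652/8085)/6 = 4 + (⅙)*(5711407/8085) = 4 + 5711407/48510 = 5905447/48510 ≈ 121.74)
G = 5905447/48510 ≈ 121.74
1/(G + 6942) = 1/(5905447/48510 + 6942) = 1/(342661867/48510) = 48510/342661867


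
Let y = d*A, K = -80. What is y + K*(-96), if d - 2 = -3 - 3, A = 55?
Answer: 7460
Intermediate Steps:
d = -4 (d = 2 + (-3 - 3) = 2 - 6 = -4)
y = -220 (y = -4*55 = -220)
y + K*(-96) = -220 - 80*(-96) = -220 + 7680 = 7460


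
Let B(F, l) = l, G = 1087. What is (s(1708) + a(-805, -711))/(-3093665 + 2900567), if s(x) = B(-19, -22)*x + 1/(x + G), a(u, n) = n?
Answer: 53506082/269854455 ≈ 0.19828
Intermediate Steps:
s(x) = 1/(1087 + x) - 22*x (s(x) = -22*x + 1/(x + 1087) = -22*x + 1/(1087 + x) = 1/(1087 + x) - 22*x)
(s(1708) + a(-805, -711))/(-3093665 + 2900567) = ((1 - 23914*1708 - 22*1708²)/(1087 + 1708) - 711)/(-3093665 + 2900567) = ((1 - 40845112 - 22*2917264)/2795 - 711)/(-193098) = ((1 - 40845112 - 64179808)/2795 - 711)*(-1/193098) = ((1/2795)*(-105024919) - 711)*(-1/193098) = (-105024919/2795 - 711)*(-1/193098) = -107012164/2795*(-1/193098) = 53506082/269854455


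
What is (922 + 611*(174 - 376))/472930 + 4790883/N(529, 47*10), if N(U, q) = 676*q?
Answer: 222683159719/15025931960 ≈ 14.820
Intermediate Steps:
(922 + 611*(174 - 376))/472930 + 4790883/N(529, 47*10) = (922 + 611*(174 - 376))/472930 + 4790883/((676*(47*10))) = (922 + 611*(-202))*(1/472930) + 4790883/((676*470)) = (922 - 123422)*(1/472930) + 4790883/317720 = -122500*1/472930 + 4790883*(1/317720) = -12250/47293 + 4790883/317720 = 222683159719/15025931960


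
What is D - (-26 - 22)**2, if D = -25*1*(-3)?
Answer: -2229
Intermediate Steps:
D = 75 (D = -25*(-3) = 75)
D - (-26 - 22)**2 = 75 - (-26 - 22)**2 = 75 - 1*(-48)**2 = 75 - 1*2304 = 75 - 2304 = -2229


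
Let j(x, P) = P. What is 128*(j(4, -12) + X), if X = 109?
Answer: 12416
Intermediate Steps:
128*(j(4, -12) + X) = 128*(-12 + 109) = 128*97 = 12416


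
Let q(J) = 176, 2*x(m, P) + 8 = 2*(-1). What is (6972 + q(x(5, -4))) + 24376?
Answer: 31524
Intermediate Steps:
x(m, P) = -5 (x(m, P) = -4 + (2*(-1))/2 = -4 + (½)*(-2) = -4 - 1 = -5)
(6972 + q(x(5, -4))) + 24376 = (6972 + 176) + 24376 = 7148 + 24376 = 31524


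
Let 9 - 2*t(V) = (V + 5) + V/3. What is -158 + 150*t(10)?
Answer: -858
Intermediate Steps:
t(V) = 2 - 2*V/3 (t(V) = 9/2 - ((V + 5) + V/3)/2 = 9/2 - ((5 + V) + V*(⅓))/2 = 9/2 - ((5 + V) + V/3)/2 = 9/2 - (5 + 4*V/3)/2 = 9/2 + (-5/2 - 2*V/3) = 2 - 2*V/3)
-158 + 150*t(10) = -158 + 150*(2 - ⅔*10) = -158 + 150*(2 - 20/3) = -158 + 150*(-14/3) = -158 - 700 = -858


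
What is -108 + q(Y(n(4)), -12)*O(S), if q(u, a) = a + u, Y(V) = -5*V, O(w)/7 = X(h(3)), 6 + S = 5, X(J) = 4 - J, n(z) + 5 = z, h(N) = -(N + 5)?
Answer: -696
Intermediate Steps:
h(N) = -5 - N (h(N) = -(5 + N) = -5 - N)
n(z) = -5 + z
S = -1 (S = -6 + 5 = -1)
O(w) = 84 (O(w) = 7*(4 - (-5 - 1*3)) = 7*(4 - (-5 - 3)) = 7*(4 - 1*(-8)) = 7*(4 + 8) = 7*12 = 84)
-108 + q(Y(n(4)), -12)*O(S) = -108 + (-12 - 5*(-5 + 4))*84 = -108 + (-12 - 5*(-1))*84 = -108 + (-12 + 5)*84 = -108 - 7*84 = -108 - 588 = -696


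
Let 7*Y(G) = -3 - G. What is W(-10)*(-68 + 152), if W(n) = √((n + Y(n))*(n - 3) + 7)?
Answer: 168*√31 ≈ 935.38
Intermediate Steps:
Y(G) = -3/7 - G/7 (Y(G) = (-3 - G)/7 = -3/7 - G/7)
W(n) = √(7 + (-3 + n)*(-3/7 + 6*n/7)) (W(n) = √((n + (-3/7 - n/7))*(n - 3) + 7) = √((-3/7 + 6*n/7)*(-3 + n) + 7) = √((-3 + n)*(-3/7 + 6*n/7) + 7) = √(7 + (-3 + n)*(-3/7 + 6*n/7)))
W(-10)*(-68 + 152) = (√(406 - 147*(-10) + 42*(-10)²)/7)*(-68 + 152) = (√(406 + 1470 + 42*100)/7)*84 = (√(406 + 1470 + 4200)/7)*84 = (√6076/7)*84 = ((14*√31)/7)*84 = (2*√31)*84 = 168*√31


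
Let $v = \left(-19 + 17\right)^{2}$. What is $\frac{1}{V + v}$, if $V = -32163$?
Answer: $- \frac{1}{32159} \approx -3.1095 \cdot 10^{-5}$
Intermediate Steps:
$v = 4$ ($v = \left(-2\right)^{2} = 4$)
$\frac{1}{V + v} = \frac{1}{-32163 + 4} = \frac{1}{-32159} = - \frac{1}{32159}$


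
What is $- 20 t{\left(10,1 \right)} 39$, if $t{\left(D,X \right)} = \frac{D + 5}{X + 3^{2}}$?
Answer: $-1170$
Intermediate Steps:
$t{\left(D,X \right)} = \frac{5 + D}{9 + X}$ ($t{\left(D,X \right)} = \frac{5 + D}{X + 9} = \frac{5 + D}{9 + X}$)
$- 20 t{\left(10,1 \right)} 39 = - 20 \frac{5 + 10}{9 + 1} \cdot 39 = - 20 \cdot \frac{1}{10} \cdot 15 \cdot 39 = \left(-20\right) \frac{3}{2} \cdot 39 = \left(-30\right) 39 = -1170$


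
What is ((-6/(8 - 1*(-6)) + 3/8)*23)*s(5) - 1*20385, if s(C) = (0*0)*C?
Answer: -20385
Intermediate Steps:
s(C) = 0 (s(C) = 0*C = 0)
((-6/(8 - 1*(-6)) + 3/8)*23)*s(5) - 1*20385 = ((-6/(8 - 1*(-6)) + 3/8)*23)*0 - 1*20385 = ((-6/(8 + 6) + 3*(⅛))*23)*0 - 20385 = ((-6/14 + 3/8)*23)*0 - 20385 = ((-6*1/14 + 3/8)*23)*0 - 20385 = ((-3/7 + 3/8)*23)*0 - 20385 = -3/56*23*0 - 20385 = -69/56*0 - 20385 = 0 - 20385 = -20385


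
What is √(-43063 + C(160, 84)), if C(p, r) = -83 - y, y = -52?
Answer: I*√43094 ≈ 207.59*I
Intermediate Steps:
C(p, r) = -31 (C(p, r) = -83 - 1*(-52) = -83 + 52 = -31)
√(-43063 + C(160, 84)) = √(-43063 - 31) = √(-43094) = I*√43094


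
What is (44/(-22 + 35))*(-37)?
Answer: -1628/13 ≈ -125.23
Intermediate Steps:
(44/(-22 + 35))*(-37) = (44/13)*(-37) = -1628/13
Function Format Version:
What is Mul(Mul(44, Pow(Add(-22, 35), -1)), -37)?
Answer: Rational(-1628, 13) ≈ -125.23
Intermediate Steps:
Mul(Mul(44, Pow(Add(-22, 35), -1)), -37) = Mul(Mul(44, Pow(13, -1)), -37) = Mul(Mul(44, Rational(1, 13)), -37) = Mul(Rational(44, 13), -37) = Rational(-1628, 13)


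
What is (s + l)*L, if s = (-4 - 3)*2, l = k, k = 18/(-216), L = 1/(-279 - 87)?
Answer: 169/4392 ≈ 0.038479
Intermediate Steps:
L = -1/366 (L = 1/(-366) = -1/366 ≈ -0.0027322)
k = -1/12 (k = 18*(-1/216) = -1/12 ≈ -0.083333)
l = -1/12 ≈ -0.083333
s = -14 (s = -7*2 = -14)
(s + l)*L = (-14 - 1/12)*(-1/366) = -169/12*(-1/366) = 169/4392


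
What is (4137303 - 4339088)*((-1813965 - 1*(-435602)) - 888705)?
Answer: 457460316380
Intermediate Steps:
(4137303 - 4339088)*((-1813965 - 1*(-435602)) - 888705) = -201785*((-1813965 + 435602) - 888705) = -201785*(-1378363 - 888705) = -201785*(-2267068) = 457460316380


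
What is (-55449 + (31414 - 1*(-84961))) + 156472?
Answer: 217398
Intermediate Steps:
(-55449 + (31414 - 1*(-84961))) + 156472 = (-55449 + (31414 + 84961)) + 156472 = (-55449 + 116375) + 156472 = 60926 + 156472 = 217398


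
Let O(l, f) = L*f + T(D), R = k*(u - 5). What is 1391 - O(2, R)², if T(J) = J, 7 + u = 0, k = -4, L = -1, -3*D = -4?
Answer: -7081/9 ≈ -786.78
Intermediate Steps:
D = 4/3 (D = -⅓*(-4) = 4/3 ≈ 1.3333)
u = -7 (u = -7 + 0 = -7)
R = 48 (R = -4*(-7 - 5) = -4*(-12) = 48)
O(l, f) = 4/3 - f (O(l, f) = -f + 4/3 = 4/3 - f)
1391 - O(2, R)² = 1391 - (4/3 - 1*48)² = 1391 - (4/3 - 48)² = 1391 - (-140/3)² = 1391 - 1*19600/9 = 1391 - 19600/9 = -7081/9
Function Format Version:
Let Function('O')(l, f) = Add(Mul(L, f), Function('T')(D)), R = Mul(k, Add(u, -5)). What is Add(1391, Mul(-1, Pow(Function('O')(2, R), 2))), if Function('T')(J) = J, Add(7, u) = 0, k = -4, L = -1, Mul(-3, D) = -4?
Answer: Rational(-7081, 9) ≈ -786.78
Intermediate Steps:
D = Rational(4, 3) (D = Mul(Rational(-1, 3), -4) = Rational(4, 3) ≈ 1.3333)
u = -7 (u = Add(-7, 0) = -7)
R = 48 (R = Mul(-4, Add(-7, -5)) = Mul(-4, -12) = 48)
Function('O')(l, f) = Add(Rational(4, 3), Mul(-1, f)) (Function('O')(l, f) = Add(Mul(-1, f), Rational(4, 3)) = Add(Rational(4, 3), Mul(-1, f)))
Add(1391, Mul(-1, Pow(Function('O')(2, R), 2))) = Add(1391, Mul(-1, Pow(Add(Rational(4, 3), Mul(-1, 48)), 2))) = Add(1391, Mul(-1, Pow(Add(Rational(4, 3), -48), 2))) = Add(1391, Mul(-1, Pow(Rational(-140, 3), 2))) = Add(1391, Mul(-1, Rational(19600, 9))) = Add(1391, Rational(-19600, 9)) = Rational(-7081, 9)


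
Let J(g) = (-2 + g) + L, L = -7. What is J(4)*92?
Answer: -460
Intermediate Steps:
J(g) = -9 + g (J(g) = (-2 + g) - 7 = -9 + g)
J(4)*92 = (-9 + 4)*92 = -5*92 = -460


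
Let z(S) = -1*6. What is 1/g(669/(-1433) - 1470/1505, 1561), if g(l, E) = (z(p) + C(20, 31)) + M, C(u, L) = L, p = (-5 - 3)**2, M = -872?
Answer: -1/847 ≈ -0.0011806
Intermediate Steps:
p = 64 (p = (-8)**2 = 64)
z(S) = -6
g(l, E) = -847 (g(l, E) = (-6 + 31) - 872 = 25 - 872 = -847)
1/g(669/(-1433) - 1470/1505, 1561) = 1/(-847) = -1/847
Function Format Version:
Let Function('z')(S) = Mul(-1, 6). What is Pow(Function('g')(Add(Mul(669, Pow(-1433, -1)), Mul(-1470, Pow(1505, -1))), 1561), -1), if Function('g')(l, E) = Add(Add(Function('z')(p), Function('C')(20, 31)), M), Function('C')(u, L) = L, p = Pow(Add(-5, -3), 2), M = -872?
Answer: Rational(-1, 847) ≈ -0.0011806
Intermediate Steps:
p = 64 (p = Pow(-8, 2) = 64)
Function('z')(S) = -6
Function('g')(l, E) = -847 (Function('g')(l, E) = Add(Add(-6, 31), -872) = Add(25, -872) = -847)
Pow(Function('g')(Add(Mul(669, Pow(-1433, -1)), Mul(-1470, Pow(1505, -1))), 1561), -1) = Pow(-847, -1) = Rational(-1, 847)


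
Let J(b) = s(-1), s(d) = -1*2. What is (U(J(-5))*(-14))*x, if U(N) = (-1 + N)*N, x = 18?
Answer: -1512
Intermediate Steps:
s(d) = -2
J(b) = -2
U(N) = N*(-1 + N)
(U(J(-5))*(-14))*x = (-2*(-1 - 2)*(-14))*18 = (-2*(-3)*(-14))*18 = (6*(-14))*18 = -84*18 = -1512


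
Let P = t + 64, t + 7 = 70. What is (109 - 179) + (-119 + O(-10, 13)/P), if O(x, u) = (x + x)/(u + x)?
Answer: -72029/381 ≈ -189.05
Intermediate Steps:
t = 63 (t = -7 + 70 = 63)
O(x, u) = 2*x/(u + x) (O(x, u) = (2*x)/(u + x) = 2*x/(u + x))
P = 127 (P = 63 + 64 = 127)
(109 - 179) + (-119 + O(-10, 13)/P) = (109 - 179) + (-119 + (2*(-10)/(13 - 10))/127) = -70 + (-119 + (2*(-10)/3)*(1/127)) = -70 + (-119 + (2*(-10)*(⅓))*(1/127)) = -70 + (-119 - 20/3*1/127) = -70 + (-119 - 20/381) = -70 - 45359/381 = -72029/381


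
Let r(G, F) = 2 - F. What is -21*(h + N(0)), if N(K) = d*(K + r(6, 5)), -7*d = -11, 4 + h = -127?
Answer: 2850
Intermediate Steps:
h = -131 (h = -4 - 127 = -131)
d = 11/7 (d = -1/7*(-11) = 11/7 ≈ 1.5714)
N(K) = -33/7 + 11*K/7 (N(K) = 11*(K + (2 - 1*5))/7 = 11*(K + (2 - 5))/7 = 11*(K - 3)/7 = 11*(-3 + K)/7 = -33/7 + 11*K/7)
-21*(h + N(0)) = -21*(-131 + (-33/7 + (11/7)*0)) = -21*(-131 + (-33/7 + 0)) = -21*(-131 - 33/7) = -21*(-950/7) = 2850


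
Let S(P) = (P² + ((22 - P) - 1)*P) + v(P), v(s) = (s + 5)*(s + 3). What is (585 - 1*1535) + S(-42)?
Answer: -389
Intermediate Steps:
v(s) = (3 + s)*(5 + s) (v(s) = (5 + s)*(3 + s) = (3 + s)*(5 + s))
S(P) = 15 + 2*P² + 8*P + P*(21 - P) (S(P) = (P² + ((22 - P) - 1)*P) + (15 + P² + 8*P) = (P² + (21 - P)*P) + (15 + P² + 8*P) = (P² + P*(21 - P)) + (15 + P² + 8*P) = 15 + 2*P² + 8*P + P*(21 - P))
(585 - 1*1535) + S(-42) = (585 - 1*1535) + (15 + (-42)² + 29*(-42)) = (585 - 1535) + (15 + 1764 - 1218) = -950 + 561 = -389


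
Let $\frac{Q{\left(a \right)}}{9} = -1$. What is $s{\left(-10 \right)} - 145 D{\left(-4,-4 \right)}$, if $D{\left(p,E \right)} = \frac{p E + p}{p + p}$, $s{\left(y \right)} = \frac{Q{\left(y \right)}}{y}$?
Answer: $\frac{1092}{5} \approx 218.4$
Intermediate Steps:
$Q{\left(a \right)} = -9$ ($Q{\left(a \right)} = 9 \left(-1\right) = -9$)
$s{\left(y \right)} = - \frac{9}{y}$
$D{\left(p,E \right)} = \frac{p + E p}{2 p}$ ($D{\left(p,E \right)} = \frac{E p + p}{2 p} = \left(p + E p\right) \frac{1}{2 p} = \frac{p + E p}{2 p}$)
$s{\left(-10 \right)} - 145 D{\left(-4,-4 \right)} = - \frac{9}{-10} - 145 \left(\frac{1}{2} + \frac{1}{2} \left(-4\right)\right) = \left(-9\right) \left(- \frac{1}{10}\right) - 145 \left(\frac{1}{2} - 2\right) = \frac{9}{10} - - \frac{435}{2} = \frac{9}{10} + \frac{435}{2} = \frac{1092}{5}$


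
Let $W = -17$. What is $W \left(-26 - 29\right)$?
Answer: $935$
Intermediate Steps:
$W \left(-26 - 29\right) = - 17 \left(-26 - 29\right) = \left(-17\right) \left(-55\right) = 935$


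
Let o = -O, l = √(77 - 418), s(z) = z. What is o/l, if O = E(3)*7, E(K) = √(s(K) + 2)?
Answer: 7*I*√1705/341 ≈ 0.84763*I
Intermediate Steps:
E(K) = √(2 + K) (E(K) = √(K + 2) = √(2 + K))
O = 7*√5 (O = √(2 + 3)*7 = √5*7 = 7*√5 ≈ 15.652)
l = I*√341 (l = √(-341) = I*√341 ≈ 18.466*I)
o = -7*√5 ≈ -15.652
o/l = (-7*√5)/((I*√341)) = (-7*√5)*(-I*√341/341) = 7*I*√1705/341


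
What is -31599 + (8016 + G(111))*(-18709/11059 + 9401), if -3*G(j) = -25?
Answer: 2501266567327/33177 ≈ 7.5392e+7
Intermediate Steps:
G(j) = 25/3 (G(j) = -⅓*(-25) = 25/3)
-31599 + (8016 + G(111))*(-18709/11059 + 9401) = -31599 + (8016 + 25/3)*(-18709/11059 + 9401) = -31599 + 24073*(-18709*1/11059 + 9401)/3 = -31599 + 24073*(-18709/11059 + 9401)/3 = -31599 + (24073/3)*(103946950/11059) = -31599 + 2502314927350/33177 = 2501266567327/33177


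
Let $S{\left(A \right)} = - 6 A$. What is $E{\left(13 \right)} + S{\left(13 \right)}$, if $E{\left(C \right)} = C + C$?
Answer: $-52$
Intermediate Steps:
$E{\left(C \right)} = 2 C$
$E{\left(13 \right)} + S{\left(13 \right)} = 2 \cdot 13 - 78 = 26 - 78 = -52$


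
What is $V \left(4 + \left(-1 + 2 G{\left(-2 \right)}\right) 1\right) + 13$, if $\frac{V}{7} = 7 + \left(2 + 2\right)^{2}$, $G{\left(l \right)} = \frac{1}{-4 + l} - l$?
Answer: $\frac{3259}{3} \approx 1086.3$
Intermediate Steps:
$V = 161$ ($V = 7 \left(7 + \left(2 + 2\right)^{2}\right) = 7 \left(7 + 4^{2}\right) = 7 \left(7 + 16\right) = 7 \cdot 23 = 161$)
$V \left(4 + \left(-1 + 2 G{\left(-2 \right)}\right) 1\right) + 13 = 161 \left(4 + \left(-1 + 2 \frac{1 - \left(-2\right)^{2} + 4 \left(-2\right)}{-4 - 2}\right) 1\right) + 13 = 161 \left(4 + \left(-1 + 2 \frac{1 - 4 - 8}{-6}\right) 1\right) + 13 = 161 \left(4 + \left(-1 + 2 \left(- \frac{1 - 4 - 8}{6}\right)\right) 1\right) + 13 = 161 \left(4 + \left(-1 + 2 \left(\left(- \frac{1}{6}\right) \left(-11\right)\right)\right) 1\right) + 13 = 161 \left(4 + \left(-1 + 2 \cdot \frac{11}{6}\right) 1\right) + 13 = 161 \left(4 + \left(-1 + \frac{11}{3}\right) 1\right) + 13 = 161 \left(4 + \frac{8}{3} \cdot 1\right) + 13 = 161 \left(4 + \frac{8}{3}\right) + 13 = 161 \cdot \frac{20}{3} + 13 = \frac{3220}{3} + 13 = \frac{3259}{3}$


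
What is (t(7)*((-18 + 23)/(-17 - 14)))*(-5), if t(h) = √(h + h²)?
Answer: 50*√14/31 ≈ 6.0349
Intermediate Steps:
(t(7)*((-18 + 23)/(-17 - 14)))*(-5) = (√(7*(1 + 7))*((-18 + 23)/(-17 - 14)))*(-5) = (√(7*8)*(5/(-31)))*(-5) = (√56*(5*(-1/31)))*(-5) = ((2*√14)*(-5/31))*(-5) = -10*√14/31*(-5) = 50*√14/31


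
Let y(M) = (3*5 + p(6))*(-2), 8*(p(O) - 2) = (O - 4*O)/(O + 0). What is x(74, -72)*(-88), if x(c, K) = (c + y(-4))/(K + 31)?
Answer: 3586/41 ≈ 87.463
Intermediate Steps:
p(O) = 13/8 (p(O) = 2 + ((O - 4*O)/(O + 0))/8 = 2 + ((-3*O)/O)/8 = 2 + (⅛)*(-3) = 2 - 3/8 = 13/8)
y(M) = -133/4 (y(M) = (3*5 + 13/8)*(-2) = (15 + 13/8)*(-2) = (133/8)*(-2) = -133/4)
x(c, K) = (-133/4 + c)/(31 + K) (x(c, K) = (c - 133/4)/(K + 31) = (-133/4 + c)/(31 + K))
x(74, -72)*(-88) = ((-133/4 + 74)/(31 - 72))*(-88) = ((163/4)/(-41))*(-88) = -1/41*163/4*(-88) = -163/164*(-88) = 3586/41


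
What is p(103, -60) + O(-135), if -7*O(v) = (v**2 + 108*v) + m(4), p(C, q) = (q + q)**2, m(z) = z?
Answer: 97151/7 ≈ 13879.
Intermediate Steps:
p(C, q) = 4*q**2 (p(C, q) = (2*q)**2 = 4*q**2)
O(v) = -4/7 - 108*v/7 - v**2/7 (O(v) = -((v**2 + 108*v) + 4)/7 = -(4 + v**2 + 108*v)/7 = -4/7 - 108*v/7 - v**2/7)
p(103, -60) + O(-135) = 4*(-60)**2 + (-4/7 - 108/7*(-135) - 1/7*(-135)**2) = 4*3600 + (-4/7 + 14580/7 - 1/7*18225) = 14400 + (-4/7 + 14580/7 - 18225/7) = 14400 - 3649/7 = 97151/7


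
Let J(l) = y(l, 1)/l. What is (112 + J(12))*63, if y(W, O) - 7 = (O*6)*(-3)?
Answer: 27993/4 ≈ 6998.3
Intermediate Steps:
y(W, O) = 7 - 18*O (y(W, O) = 7 + (O*6)*(-3) = 7 + (6*O)*(-3) = 7 - 18*O)
J(l) = -11/l (J(l) = (7 - 18*1)/l = (7 - 18)/l = -11/l)
(112 + J(12))*63 = (112 - 11/12)*63 = (1333/12)*63 = 27993/4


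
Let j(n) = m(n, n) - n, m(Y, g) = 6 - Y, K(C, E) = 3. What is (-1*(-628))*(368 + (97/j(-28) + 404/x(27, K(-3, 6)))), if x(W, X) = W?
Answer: 202121486/837 ≈ 2.4148e+5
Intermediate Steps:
j(n) = 6 - 2*n (j(n) = (6 - n) - n = 6 - 2*n)
(-1*(-628))*(368 + (97/j(-28) + 404/x(27, K(-3, 6)))) = (-1*(-628))*(368 + (97/(6 - 2*(-28)) + 404/27)) = 628*(368 + (97/(6 + 56) + 404*(1/27))) = 628*(368 + (97/62 + 404/27)) = 628*(368 + 27667/1674) = 628*(643699/1674) = 202121486/837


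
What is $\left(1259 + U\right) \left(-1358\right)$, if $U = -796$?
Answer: $-628754$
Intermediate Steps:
$\left(1259 + U\right) \left(-1358\right) = \left(1259 - 796\right) \left(-1358\right) = 463 \left(-1358\right) = -628754$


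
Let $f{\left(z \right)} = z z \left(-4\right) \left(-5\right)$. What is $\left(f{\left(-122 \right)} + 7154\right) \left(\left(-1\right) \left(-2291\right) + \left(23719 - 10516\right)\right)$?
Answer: $4723097996$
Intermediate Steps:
$f{\left(z \right)} = 20 z^{2}$ ($f{\left(z \right)} = z^{2} \left(-4\right) \left(-5\right) = - 4 z^{2} \left(-5\right) = 20 z^{2}$)
$\left(f{\left(-122 \right)} + 7154\right) \left(\left(-1\right) \left(-2291\right) + \left(23719 - 10516\right)\right) = \left(20 \left(-122\right)^{2} + 7154\right) \left(\left(-1\right) \left(-2291\right) + \left(23719 - 10516\right)\right) = \left(20 \cdot 14884 + 7154\right) \left(2291 + \left(23719 - 10516\right)\right) = \left(297680 + 7154\right) \left(2291 + 13203\right) = 304834 \cdot 15494 = 4723097996$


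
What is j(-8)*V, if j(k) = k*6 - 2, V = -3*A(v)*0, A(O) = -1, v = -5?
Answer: 0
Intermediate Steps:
V = 0 (V = -3*(-1)*0 = 3*0 = 0)
j(k) = -2 + 6*k (j(k) = 6*k - 2 = -2 + 6*k)
j(-8)*V = (-2 + 6*(-8))*0 = (-2 - 48)*0 = -50*0 = 0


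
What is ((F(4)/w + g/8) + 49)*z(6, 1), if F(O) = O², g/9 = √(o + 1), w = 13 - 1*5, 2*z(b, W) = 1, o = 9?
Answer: 51/2 + 9*√10/16 ≈ 27.279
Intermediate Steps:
z(b, W) = ½ (z(b, W) = (½)*1 = ½)
w = 8 (w = 13 - 5 = 8)
g = 9*√10 (g = 9*√(9 + 1) = 9*√10 ≈ 28.461)
((F(4)/w + g/8) + 49)*z(6, 1) = ((4²/8 + (9*√10)/8) + 49)*(½) = ((16*(⅛) + (9*√10)*(⅛)) + 49)*(½) = ((2 + 9*√10/8) + 49)*(½) = (51 + 9*√10/8)*(½) = 51/2 + 9*√10/16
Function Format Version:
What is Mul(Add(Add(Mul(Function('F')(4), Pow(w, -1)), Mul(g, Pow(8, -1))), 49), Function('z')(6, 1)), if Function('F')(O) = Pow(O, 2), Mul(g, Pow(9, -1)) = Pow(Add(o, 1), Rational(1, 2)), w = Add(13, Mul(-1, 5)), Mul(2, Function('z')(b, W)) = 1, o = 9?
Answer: Add(Rational(51, 2), Mul(Rational(9, 16), Pow(10, Rational(1, 2)))) ≈ 27.279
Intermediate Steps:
Function('z')(b, W) = Rational(1, 2) (Function('z')(b, W) = Mul(Rational(1, 2), 1) = Rational(1, 2))
w = 8 (w = Add(13, -5) = 8)
g = Mul(9, Pow(10, Rational(1, 2))) (g = Mul(9, Pow(Add(9, 1), Rational(1, 2))) = Mul(9, Pow(10, Rational(1, 2))) ≈ 28.461)
Mul(Add(Add(Mul(Function('F')(4), Pow(w, -1)), Mul(g, Pow(8, -1))), 49), Function('z')(6, 1)) = Mul(Add(Add(Mul(Pow(4, 2), Pow(8, -1)), Mul(Mul(9, Pow(10, Rational(1, 2))), Pow(8, -1))), 49), Rational(1, 2)) = Mul(Add(Add(Mul(16, Rational(1, 8)), Mul(Mul(9, Pow(10, Rational(1, 2))), Rational(1, 8))), 49), Rational(1, 2)) = Mul(Add(Add(2, Mul(Rational(9, 8), Pow(10, Rational(1, 2)))), 49), Rational(1, 2)) = Mul(Add(51, Mul(Rational(9, 8), Pow(10, Rational(1, 2)))), Rational(1, 2)) = Add(Rational(51, 2), Mul(Rational(9, 16), Pow(10, Rational(1, 2))))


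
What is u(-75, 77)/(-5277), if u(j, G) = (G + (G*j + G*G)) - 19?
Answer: -212/5277 ≈ -0.040174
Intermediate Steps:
u(j, G) = -19 + G + G² + G*j (u(j, G) = (G + (G*j + G²)) - 19 = (G + (G² + G*j)) - 19 = (G + G² + G*j) - 19 = -19 + G + G² + G*j)
u(-75, 77)/(-5277) = (-19 + 77 + 77² + 77*(-75))/(-5277) = (-19 + 77 + 5929 - 5775)*(-1/5277) = 212*(-1/5277) = -212/5277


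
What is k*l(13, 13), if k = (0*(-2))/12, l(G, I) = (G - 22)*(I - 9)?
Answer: 0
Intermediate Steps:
l(G, I) = (-22 + G)*(-9 + I)
k = 0 (k = 0*(1/12) = 0)
k*l(13, 13) = 0*(198 - 22*13 - 9*13 + 13*13) = 0*(198 - 286 - 117 + 169) = 0*(-36) = 0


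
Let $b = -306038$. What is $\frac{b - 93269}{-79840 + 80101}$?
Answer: $- \frac{399307}{261} \approx -1529.9$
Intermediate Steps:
$\frac{b - 93269}{-79840 + 80101} = \frac{-306038 - 93269}{-79840 + 80101} = - \frac{399307}{261}$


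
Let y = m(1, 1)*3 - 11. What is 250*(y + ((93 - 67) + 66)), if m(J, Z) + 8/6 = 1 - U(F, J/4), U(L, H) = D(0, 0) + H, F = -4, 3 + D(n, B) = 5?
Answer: 36625/2 ≈ 18313.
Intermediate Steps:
D(n, B) = 2 (D(n, B) = -3 + 5 = 2)
U(L, H) = 2 + H
m(J, Z) = -7/3 - J/4 (m(J, Z) = -4/3 + (1 - (2 + J/4)) = -4/3 + (1 + (-2 - J/4)) = -4/3 + (-1 - J/4) = -7/3 - J/4)
y = -75/4 (y = (-7/3 - ¼*1)*3 - 11 = (-7/3 - ¼)*3 - 11 = -31/12*3 - 11 = -31/4 - 11 = -75/4 ≈ -18.750)
250*(y + ((93 - 67) + 66)) = 250*(-75/4 + ((93 - 67) + 66)) = 250*(-75/4 + (26 + 66)) = 250*(-75/4 + 92) = 250*(293/4) = 36625/2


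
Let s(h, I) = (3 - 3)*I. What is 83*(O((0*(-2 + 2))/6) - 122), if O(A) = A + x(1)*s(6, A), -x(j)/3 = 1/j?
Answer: -10126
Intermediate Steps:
x(j) = -3/j
s(h, I) = 0 (s(h, I) = 0*I = 0)
O(A) = A (O(A) = A - 3/1*0 = A - 3*1*0 = A - 3*0 = A + 0 = A)
83*(O((0*(-2 + 2))/6) - 122) = 83*((0*(-2 + 2))/6 - 122) = 83*((0*0)*(⅙) - 122) = 83*(0*(⅙) - 122) = 83*(0 - 122) = 83*(-122) = -10126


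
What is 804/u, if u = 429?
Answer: 268/143 ≈ 1.8741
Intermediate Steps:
804/u = 804/429 = 804*(1/429) = 268/143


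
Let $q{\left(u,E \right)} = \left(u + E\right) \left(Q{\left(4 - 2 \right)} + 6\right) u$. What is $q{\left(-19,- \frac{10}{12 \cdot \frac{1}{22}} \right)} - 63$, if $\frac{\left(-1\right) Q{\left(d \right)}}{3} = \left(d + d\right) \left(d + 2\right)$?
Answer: $-29855$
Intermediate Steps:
$Q{\left(d \right)} = - 6 d \left(2 + d\right)$ ($Q{\left(d \right)} = - 3 \left(d + d\right) \left(d + 2\right) = - 3 \cdot 2 d \left(2 + d\right) = - 6 d \left(2 + d\right)$)
$q{\left(u,E \right)} = u \left(- 42 E - 42 u\right)$ ($q{\left(u,E \right)} = \left(u + E\right) \left(- 6 \left(4 - 2\right) \left(2 + \left(4 - 2\right)\right) + 6\right) u = \left(E + u\right) \left(- 6 \left(4 - 2\right) \left(2 + \left(4 - 2\right)\right) + 6\right) u = \left(E + u\right) \left(\left(-6\right) 2 \left(2 + 2\right) + 6\right) u = \left(E + u\right) \left(\left(-6\right) 2 \cdot 4 + 6\right) u = \left(E + u\right) \left(-48 + 6\right) u = \left(E + u\right) \left(-42\right) u = \left(- 42 E - 42 u\right) u = u \left(- 42 E - 42 u\right)$)
$q{\left(-19,- \frac{10}{12 \cdot \frac{1}{22}} \right)} - 63 = \left(-42\right) \left(-19\right) \left(- \frac{10}{12 \cdot \frac{1}{22}} - 19\right) - 63 = \left(-42\right) \left(-19\right) \left(- \frac{10}{\frac{6}{11}} - 19\right) - 63 = \left(-42\right) \left(-19\right) \left(\left(-10\right) \frac{11}{6} - 19\right) - 63 = \left(-42\right) \left(-19\right) \left(- \frac{55}{3} - 19\right) - 63 = \left(-42\right) \left(-19\right) \left(- \frac{112}{3}\right) - 63 = -29792 - 63 = -29855$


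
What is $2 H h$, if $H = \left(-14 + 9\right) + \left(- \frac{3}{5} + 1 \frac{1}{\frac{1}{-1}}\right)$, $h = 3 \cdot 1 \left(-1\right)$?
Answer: $\frac{198}{5} \approx 39.6$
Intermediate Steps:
$h = -3$ ($h = 3 \left(-1\right) = -3$)
$H = - \frac{33}{5}$ ($H = -5 + \left(\left(-3\right) \frac{1}{5} + 1 \frac{1}{-1}\right) = -5 + \left(- \frac{3}{5} + 1 \left(-1\right)\right) = -5 - \frac{8}{5} = - \frac{33}{5} \approx -6.6$)
$2 H h = 2 \left(- \frac{33}{5}\right) \left(-3\right) = \left(- \frac{66}{5}\right) \left(-3\right) = \frac{198}{5}$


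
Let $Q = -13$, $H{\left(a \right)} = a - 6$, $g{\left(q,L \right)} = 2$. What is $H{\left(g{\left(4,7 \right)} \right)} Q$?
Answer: $52$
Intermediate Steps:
$H{\left(a \right)} = -6 + a$
$H{\left(g{\left(4,7 \right)} \right)} Q = \left(-6 + 2\right) \left(-13\right) = \left(-4\right) \left(-13\right) = 52$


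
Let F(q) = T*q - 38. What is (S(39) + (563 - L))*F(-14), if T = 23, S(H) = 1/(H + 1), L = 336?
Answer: -81729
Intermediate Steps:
S(H) = 1/(1 + H)
F(q) = -38 + 23*q (F(q) = 23*q - 38 = -38 + 23*q)
(S(39) + (563 - L))*F(-14) = (1/(1 + 39) + (563 - 1*336))*(-38 + 23*(-14)) = (1/40 + (563 - 336))*(-38 - 322) = (1/40 + 227)*(-360) = (9081/40)*(-360) = -81729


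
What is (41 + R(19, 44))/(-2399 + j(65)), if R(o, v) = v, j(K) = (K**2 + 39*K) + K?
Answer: 85/4426 ≈ 0.019205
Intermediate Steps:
j(K) = K**2 + 40*K
(41 + R(19, 44))/(-2399 + j(65)) = (41 + 44)/(-2399 + 65*(40 + 65)) = 85/(-2399 + 65*105) = 85/(-2399 + 6825) = 85/4426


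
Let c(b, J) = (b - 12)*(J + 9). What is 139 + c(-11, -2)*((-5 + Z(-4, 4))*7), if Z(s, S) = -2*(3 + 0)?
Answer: 12536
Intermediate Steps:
c(b, J) = (-12 + b)*(9 + J)
Z(s, S) = -6 (Z(s, S) = -2*3 = -6)
139 + c(-11, -2)*((-5 + Z(-4, 4))*7) = 139 + (-108 - 12*(-2) + 9*(-11) - 2*(-11))*((-5 - 6)*7) = 139 + (-108 + 24 - 99 + 22)*(-11*7) = 139 - 161*(-77) = 139 + 12397 = 12536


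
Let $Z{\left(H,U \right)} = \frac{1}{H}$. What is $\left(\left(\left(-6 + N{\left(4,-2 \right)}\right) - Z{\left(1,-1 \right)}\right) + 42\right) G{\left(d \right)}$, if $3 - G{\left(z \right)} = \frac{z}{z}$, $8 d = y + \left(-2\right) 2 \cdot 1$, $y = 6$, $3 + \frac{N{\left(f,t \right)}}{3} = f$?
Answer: $76$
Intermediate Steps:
$N{\left(f,t \right)} = -9 + 3 f$
$d = \frac{1}{4}$ ($d = \frac{6 + \left(-2\right) 2 \cdot 1}{8} = \frac{6 - 4}{8} = \frac{1}{8} \cdot 2 = \frac{1}{4} \approx 0.25$)
$G{\left(z \right)} = 2$ ($G{\left(z \right)} = 3 - \frac{z}{z} = 3 - 1 = 2$)
$\left(\left(\left(-6 + N{\left(4,-2 \right)}\right) - Z{\left(1,-1 \right)}\right) + 42\right) G{\left(d \right)} = \left(\left(\left(-6 + \left(-9 + 3 \cdot 4\right)\right) - 1^{-1}\right) + 42\right) 2 = \left(\left(\left(-6 + \left(-9 + 12\right)\right) - 1\right) + 42\right) 2 = \left(\left(\left(-6 + 3\right) - 1\right) + 42\right) 2 = \left(\left(-3 - 1\right) + 42\right) 2 = \left(-4 + 42\right) 2 = 38 \cdot 2 = 76$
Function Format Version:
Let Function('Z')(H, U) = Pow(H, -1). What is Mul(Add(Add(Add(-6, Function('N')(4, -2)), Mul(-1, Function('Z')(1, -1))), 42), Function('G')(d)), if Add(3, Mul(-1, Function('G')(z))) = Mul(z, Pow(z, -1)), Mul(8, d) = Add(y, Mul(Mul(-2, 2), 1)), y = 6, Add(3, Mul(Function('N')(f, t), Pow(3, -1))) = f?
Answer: 76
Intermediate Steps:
Function('N')(f, t) = Add(-9, Mul(3, f))
d = Rational(1, 4) (d = Mul(Rational(1, 8), Add(6, Mul(Mul(-2, 2), 1))) = Mul(Rational(1, 8), Add(6, Mul(-4, 1))) = Mul(Rational(1, 8), Add(6, -4)) = Mul(Rational(1, 8), 2) = Rational(1, 4) ≈ 0.25000)
Function('G')(z) = 2 (Function('G')(z) = Add(3, Mul(-1, Mul(z, Pow(z, -1)))) = Add(3, Mul(-1, 1)) = Add(3, -1) = 2)
Mul(Add(Add(Add(-6, Function('N')(4, -2)), Mul(-1, Function('Z')(1, -1))), 42), Function('G')(d)) = Mul(Add(Add(Add(-6, Add(-9, Mul(3, 4))), Mul(-1, Pow(1, -1))), 42), 2) = Mul(Add(Add(Add(-6, Add(-9, 12)), Mul(-1, 1)), 42), 2) = Mul(Add(Add(Add(-6, 3), -1), 42), 2) = Mul(Add(Add(-3, -1), 42), 2) = Mul(Add(-4, 42), 2) = Mul(38, 2) = 76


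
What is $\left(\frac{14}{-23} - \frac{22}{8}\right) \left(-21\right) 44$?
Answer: $\frac{71379}{23} \approx 3103.4$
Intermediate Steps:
$\left(\frac{14}{-23} - \frac{22}{8}\right) \left(-21\right) 44 = \left(14 \left(- \frac{1}{23}\right) - \frac{11}{4}\right) \left(-21\right) 44 = \left(- \frac{14}{23} - \frac{11}{4}\right) \left(-21\right) 44 = \left(- \frac{309}{92}\right) \left(-21\right) 44 = \frac{6489}{92} \cdot 44 = \frac{71379}{23}$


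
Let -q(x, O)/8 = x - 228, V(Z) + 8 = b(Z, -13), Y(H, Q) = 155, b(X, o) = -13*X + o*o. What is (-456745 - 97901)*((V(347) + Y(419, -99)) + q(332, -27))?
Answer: 2788205442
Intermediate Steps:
b(X, o) = o² - 13*X (b(X, o) = -13*X + o² = o² - 13*X)
V(Z) = 161 - 13*Z (V(Z) = -8 + ((-13)² - 13*Z) = -8 + (169 - 13*Z) = 161 - 13*Z)
q(x, O) = 1824 - 8*x (q(x, O) = -8*(x - 228) = -8*(-228 + x) = 1824 - 8*x)
(-456745 - 97901)*((V(347) + Y(419, -99)) + q(332, -27)) = (-456745 - 97901)*(((161 - 13*347) + 155) + (1824 - 8*332)) = -554646*(((161 - 4511) + 155) + (1824 - 2656)) = -554646*((-4350 + 155) - 832) = -554646*(-4195 - 832) = -554646*(-5027) = 2788205442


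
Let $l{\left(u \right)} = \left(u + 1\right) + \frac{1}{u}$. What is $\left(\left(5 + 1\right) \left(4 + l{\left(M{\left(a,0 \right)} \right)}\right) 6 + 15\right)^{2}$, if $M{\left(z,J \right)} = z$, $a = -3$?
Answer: $5625$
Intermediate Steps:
$l{\left(u \right)} = 1 + u + \frac{1}{u}$ ($l{\left(u \right)} = \left(1 + u\right) + \frac{1}{u} = 1 + u + \frac{1}{u}$)
$\left(\left(5 + 1\right) \left(4 + l{\left(M{\left(a,0 \right)} \right)}\right) 6 + 15\right)^{2} = \left(\left(5 + 1\right) \left(4 + \left(1 - 3 + \frac{1}{-3}\right)\right) 6 + 15\right)^{2} = \left(6 \left(4 - \frac{7}{3}\right) 6 + 15\right)^{2} = \left(6 \cdot \frac{5}{3} \cdot 6 + 15\right)^{2} = \left(10 \cdot 6 + 15\right)^{2} = \left(60 + 15\right)^{2} = 75^{2} = 5625$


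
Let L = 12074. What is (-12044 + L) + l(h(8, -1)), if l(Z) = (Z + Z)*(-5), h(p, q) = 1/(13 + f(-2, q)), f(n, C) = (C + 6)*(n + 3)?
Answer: 265/9 ≈ 29.444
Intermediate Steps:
f(n, C) = (3 + n)*(6 + C) (f(n, C) = (6 + C)*(3 + n) = (3 + n)*(6 + C))
h(p, q) = 1/(19 + q) (h(p, q) = 1/(13 + (18 + 3*q + 6*(-2) + q*(-2))) = 1/(13 + (18 + 3*q - 12 - 2*q)) = 1/(13 + (6 + q)) = 1/(19 + q))
l(Z) = -10*Z (l(Z) = (2*Z)*(-5) = -10*Z)
(-12044 + L) + l(h(8, -1)) = (-12044 + 12074) - 10/(19 - 1) = 30 - 10/18 = 30 - 10*1/18 = 30 - 5/9 = 265/9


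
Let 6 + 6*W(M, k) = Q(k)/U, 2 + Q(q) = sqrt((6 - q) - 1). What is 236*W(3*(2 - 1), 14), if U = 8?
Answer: -1475/6 + 59*I/4 ≈ -245.83 + 14.75*I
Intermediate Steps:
Q(q) = -2 + sqrt(5 - q) (Q(q) = -2 + sqrt((6 - q) - 1) = -2 + sqrt(5 - q))
W(M, k) = -25/24 + sqrt(5 - k)/48 (W(M, k) = -1 + ((-2 + sqrt(5 - k))/8)/6 = -1 + ((-2 + sqrt(5 - k))*(1/8))/6 = -1 + (-1/4 + sqrt(5 - k)/8)/6 = -1 + (-1/24 + sqrt(5 - k)/48) = -25/24 + sqrt(5 - k)/48)
236*W(3*(2 - 1), 14) = 236*(-25/24 + sqrt(5 - 1*14)/48) = 236*(-25/24 + sqrt(5 - 14)/48) = 236*(-25/24 + sqrt(-9)/48) = 236*(-25/24 + (3*I)/48) = 236*(-25/24 + I/16) = -1475/6 + 59*I/4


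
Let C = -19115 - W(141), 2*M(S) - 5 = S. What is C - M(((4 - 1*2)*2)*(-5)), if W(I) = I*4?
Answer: -39343/2 ≈ -19672.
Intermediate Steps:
W(I) = 4*I
M(S) = 5/2 + S/2
C = -19679 (C = -19115 - 4*141 = -19115 - 1*564 = -19115 - 564 = -19679)
C - M(((4 - 1*2)*2)*(-5)) = -19679 - (5/2 + (((4 - 1*2)*2)*(-5))/2) = -19679 - (5/2 + (((4 - 2)*2)*(-5))/2) = -19679 - (5/2 + ((2*2)*(-5))/2) = -19679 - (5/2 + (4*(-5))/2) = -19679 - (5/2 + (1/2)*(-20)) = -19679 - (5/2 - 10) = -19679 - 1*(-15/2) = -19679 + 15/2 = -39343/2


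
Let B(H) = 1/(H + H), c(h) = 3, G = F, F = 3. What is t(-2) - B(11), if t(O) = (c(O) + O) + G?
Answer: 87/22 ≈ 3.9545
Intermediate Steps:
G = 3
t(O) = 6 + O (t(O) = (3 + O) + 3 = 6 + O)
B(H) = 1/(2*H)
t(-2) - B(11) = (6 - 2) - 1/(2*11) = 4 - 1/(2*11) = 4 - 1*1/22 = 4 - 1/22 = 87/22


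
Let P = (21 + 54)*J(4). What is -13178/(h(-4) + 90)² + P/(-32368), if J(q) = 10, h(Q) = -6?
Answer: -963923/509796 ≈ -1.8908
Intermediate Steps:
P = 750 (P = (21 + 54)*10 = 75*10 = 750)
-13178/(h(-4) + 90)² + P/(-32368) = -13178/(-6 + 90)² + 750/(-32368) = -13178/(84²) + 750*(-1/32368) = -13178/7056 - 375/16184 = -13178*1/7056 - 375/16184 = -6589/3528 - 375/16184 = -963923/509796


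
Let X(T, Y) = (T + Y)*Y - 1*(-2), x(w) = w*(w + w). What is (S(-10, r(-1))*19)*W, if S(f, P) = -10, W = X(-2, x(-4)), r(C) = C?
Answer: -182780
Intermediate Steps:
x(w) = 2*w² (x(w) = w*(2*w) = 2*w²)
X(T, Y) = 2 + Y*(T + Y) (X(T, Y) = Y*(T + Y) + 2 = 2 + Y*(T + Y))
W = 962 (W = 2 + (2*(-4)²)² - 4*(-4)² = 2 + (2*16)² - 4*16 = 2 + 32² - 2*32 = 2 + 1024 - 64 = 962)
(S(-10, r(-1))*19)*W = -10*19*962 = -190*962 = -182780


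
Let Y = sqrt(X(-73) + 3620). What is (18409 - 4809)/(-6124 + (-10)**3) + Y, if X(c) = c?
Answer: -3400/1781 + sqrt(3547) ≈ 57.648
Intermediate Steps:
Y = sqrt(3547) (Y = sqrt(-73 + 3620) = sqrt(3547) ≈ 59.557)
(18409 - 4809)/(-6124 + (-10)**3) + Y = (18409 - 4809)/(-6124 + (-10)**3) + sqrt(3547) = 13600/(-6124 - 1000) + sqrt(3547) = 13600/(-7124) + sqrt(3547) = 13600*(-1/7124) + sqrt(3547) = -3400/1781 + sqrt(3547)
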